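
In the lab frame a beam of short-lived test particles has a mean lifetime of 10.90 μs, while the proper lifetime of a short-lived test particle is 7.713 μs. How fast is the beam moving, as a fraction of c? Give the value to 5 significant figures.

γ = Δt/τ₀ = 10.90/7.713 = 1.413198
β = √(1 − 1/γ²) = √(1 − 1/1.413198²) = 0.70660

β ≈ 0.70660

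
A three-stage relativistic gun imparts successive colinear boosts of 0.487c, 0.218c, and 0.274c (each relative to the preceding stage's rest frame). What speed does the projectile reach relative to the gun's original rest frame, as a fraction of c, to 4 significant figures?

Compose boost 2: (0.218 + 0.487)/(1 + 0.218×0.487) = 0.7050/1.10617 = 0.637337
Compose boost 3: (0.274 + 0.637337)/(1 + 0.274×0.637337) = 0.911337/1.17463 = 0.7758

u ≈ 0.7758c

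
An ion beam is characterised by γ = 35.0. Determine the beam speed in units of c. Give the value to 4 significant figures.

β ≈ 0.9996

β = √(1 − 1/γ²) = √(1 − 1/35.0²) = √(0.999184) = 0.9996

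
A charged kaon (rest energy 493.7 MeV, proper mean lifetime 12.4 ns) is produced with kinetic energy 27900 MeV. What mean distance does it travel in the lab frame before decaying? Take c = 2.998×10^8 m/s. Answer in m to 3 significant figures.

d ≈ 214 m

γ = 1 + K/(m₀c²) = 1 + 27900/493.7 = 57.512
β = √(1 − 1/γ²) = 0.99985
Dilated lifetime: γτ₀ = 57.512 × 12.4 ns = 713.15 ns
d = βc·γτ₀ = 0.99985 × (2.998×10^8 m/s) × 7.1315×10^-7 s = 214 m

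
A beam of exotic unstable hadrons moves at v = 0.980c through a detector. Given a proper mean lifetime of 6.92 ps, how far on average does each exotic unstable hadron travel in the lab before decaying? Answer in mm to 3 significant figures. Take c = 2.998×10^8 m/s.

d ≈ 10.2 mm

γ = 1/√(1 − 0.980²) = 5.0252
Dilated lifetime: Δt = γτ₀ = 5.0252 × 6.92 ps = 34.774 ps
d = vΔt = 0.980c × 34.774 ps = 2.9380×10^8 m/s × 3.4774×10^-11 s = 10.2 mm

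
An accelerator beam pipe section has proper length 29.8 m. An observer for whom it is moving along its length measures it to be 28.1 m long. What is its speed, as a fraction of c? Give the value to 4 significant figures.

β ≈ 0.3329

γ = L₀/L = 29.8/28.1 = 1.06050
β = √(1 − 1/γ²) = 0.3329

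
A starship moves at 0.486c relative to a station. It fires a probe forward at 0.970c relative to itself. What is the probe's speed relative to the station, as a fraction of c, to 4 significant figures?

Relativistic velocity addition: u = (u' + v)/(1 + u'v/c²)
= (0.970 + 0.486)/(1 + 0.970×0.486) = 1.456/1.47142 = 0.9895

u ≈ 0.9895c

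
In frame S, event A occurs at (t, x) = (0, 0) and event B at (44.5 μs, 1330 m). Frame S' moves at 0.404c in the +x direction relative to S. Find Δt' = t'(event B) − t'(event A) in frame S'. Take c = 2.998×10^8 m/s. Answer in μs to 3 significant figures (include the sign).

γ = 1/√(1 − 0.404²) = 1.0932
Δt' = γ(Δt − vΔx/c²) = 1.0932 × (44.5 μs − 0.404×1330 m / (2.998×10^8 m/s))
= 1.0932 × (42.708 μs) = 46.7 μs

Δt' ≈ 46.7 μs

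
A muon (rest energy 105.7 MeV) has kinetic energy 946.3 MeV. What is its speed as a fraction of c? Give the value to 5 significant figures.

γ = 1 + K/(m₀c²) = 1 + 946.3/105.7 = 9.952696
β = √(1 − 1/γ²) = 0.99494

β ≈ 0.99494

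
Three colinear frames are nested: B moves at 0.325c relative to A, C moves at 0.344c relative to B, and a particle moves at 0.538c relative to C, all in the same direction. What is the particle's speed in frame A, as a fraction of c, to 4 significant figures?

Compose boost 2: (0.344 + 0.325)/(1 + 0.344×0.325) = 0.6690/1.11180 = 0.601727
Compose boost 3: (0.538 + 0.601727)/(1 + 0.538×0.601727) = 1.13973/1.32373 = 0.8610

u ≈ 0.8610c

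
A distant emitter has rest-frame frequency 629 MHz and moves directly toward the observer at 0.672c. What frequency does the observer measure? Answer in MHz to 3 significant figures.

Relativistic Doppler: f_obs = f_src √((1+β)/(1−β))
= 629 × √(1.6720/0.32800) = 629 × 2.2578 = 1420 MHz

f_obs ≈ 1420 MHz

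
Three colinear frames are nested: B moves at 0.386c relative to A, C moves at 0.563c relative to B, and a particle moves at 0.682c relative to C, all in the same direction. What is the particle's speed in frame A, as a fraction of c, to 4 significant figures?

Compose boost 2: (0.563 + 0.386)/(1 + 0.563×0.386) = 0.9490/1.21732 = 0.779583
Compose boost 3: (0.682 + 0.779583)/(1 + 0.682×0.779583) = 1.46158/1.53168 = 0.9542

u ≈ 0.9542c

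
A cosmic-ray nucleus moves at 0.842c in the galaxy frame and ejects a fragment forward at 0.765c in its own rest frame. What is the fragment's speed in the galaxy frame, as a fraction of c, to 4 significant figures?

u ≈ 0.9774c

Compose boost 2: (0.765 + 0.842)/(1 + 0.765×0.842) = 1.607/1.64413 = 0.9774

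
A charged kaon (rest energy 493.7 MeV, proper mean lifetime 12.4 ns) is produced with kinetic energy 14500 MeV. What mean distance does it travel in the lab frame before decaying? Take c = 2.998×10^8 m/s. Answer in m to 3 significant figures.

d ≈ 113 m

γ = 1 + K/(m₀c²) = 1 + 14500/493.7 = 30.370
β = √(1 − 1/γ²) = 0.99946
Dilated lifetime: γτ₀ = 30.370 × 12.4 ns = 376.59 ns
d = βc·γτ₀ = 0.99946 × (2.998×10^8 m/s) × 3.7659×10^-7 s = 113 m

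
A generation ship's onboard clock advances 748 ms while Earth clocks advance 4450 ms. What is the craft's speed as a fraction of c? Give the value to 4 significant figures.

β ≈ 0.9858

γ = Δt/τ₀ = 4450/748 = 5.94920
β = √(1 − 1/γ²) = √(1 − 1/5.94920²) = 0.9858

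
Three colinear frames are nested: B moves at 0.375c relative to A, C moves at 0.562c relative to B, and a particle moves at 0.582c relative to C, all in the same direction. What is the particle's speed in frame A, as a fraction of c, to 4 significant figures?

u ≈ 0.9348c

Compose boost 2: (0.562 + 0.375)/(1 + 0.562×0.375) = 0.9370/1.21075 = 0.773900
Compose boost 3: (0.582 + 0.773900)/(1 + 0.582×0.773900) = 1.35590/1.45041 = 0.9348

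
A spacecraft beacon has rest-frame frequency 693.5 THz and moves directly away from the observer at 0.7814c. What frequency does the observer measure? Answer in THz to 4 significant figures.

Relativistic Doppler: f_obs = f_src √((1−β)/(1+β))
= 693.5 × √(0.218600/1.78140) = 693.5 × 0.350303 = 242.9 THz

f_obs ≈ 242.9 THz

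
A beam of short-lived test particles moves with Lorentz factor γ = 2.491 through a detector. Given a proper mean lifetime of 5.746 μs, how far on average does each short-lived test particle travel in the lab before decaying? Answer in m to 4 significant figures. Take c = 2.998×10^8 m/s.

β = √(1 − 1/γ²) = √(1 − 1/2.491²) = 0.915883
Dilated lifetime: Δt = γτ₀ = 2.491 × 5.746 μs = 14.3133 μs
d = vΔt = 0.915883c × 14.3133 μs = 2.74582×10^8 m/s × 1.43133×10^-5 s = 3930 m

d ≈ 3930 m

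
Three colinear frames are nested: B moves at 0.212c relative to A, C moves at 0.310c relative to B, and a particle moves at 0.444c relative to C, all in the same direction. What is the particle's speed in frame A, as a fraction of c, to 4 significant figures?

Compose boost 2: (0.310 + 0.212)/(1 + 0.310×0.212) = 0.5220/1.06572 = 0.489810
Compose boost 3: (0.444 + 0.489810)/(1 + 0.444×0.489810) = 0.933810/1.21748 = 0.7670

u ≈ 0.7670c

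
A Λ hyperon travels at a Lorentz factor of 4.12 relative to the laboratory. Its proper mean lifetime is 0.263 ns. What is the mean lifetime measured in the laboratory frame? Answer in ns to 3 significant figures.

Δt ≈ 1.08 ns

γ = 4.12 (given)
Time dilation: Δt = γτ₀ = 4.12 × 0.263 ns = 1.08 ns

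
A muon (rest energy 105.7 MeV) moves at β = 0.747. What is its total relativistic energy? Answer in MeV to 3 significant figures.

E ≈ 159 MeV

γ = 1/√(1 − 0.747²) = 1.5042
E = γm₀c² = 1.5042 × 105.7 MeV = 159 MeV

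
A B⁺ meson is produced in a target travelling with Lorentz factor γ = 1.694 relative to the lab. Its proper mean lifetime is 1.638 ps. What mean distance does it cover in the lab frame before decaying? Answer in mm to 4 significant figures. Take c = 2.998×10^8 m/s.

β = √(1 − 1/γ²) = √(1 − 1/1.694²) = 0.807170
Dilated lifetime: Δt = γτ₀ = 1.694 × 1.638 ps = 2.77477 ps
d = vΔt = 0.807170c × 2.77477 ps = 2.41990×10^8 m/s × 2.77477×10^-12 s = 0.6715 mm

d ≈ 0.6715 mm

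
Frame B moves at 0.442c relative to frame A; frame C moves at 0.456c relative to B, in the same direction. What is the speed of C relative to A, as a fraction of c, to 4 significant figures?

Compose boost 2: (0.456 + 0.442)/(1 + 0.456×0.442) = 0.8980/1.20155 = 0.7474

u ≈ 0.7474c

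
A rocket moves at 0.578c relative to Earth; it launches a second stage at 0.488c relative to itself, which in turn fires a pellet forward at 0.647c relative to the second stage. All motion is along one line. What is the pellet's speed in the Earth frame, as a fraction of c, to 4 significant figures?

Compose boost 2: (0.488 + 0.578)/(1 + 0.488×0.578) = 1.066/1.28206 = 0.831472
Compose boost 3: (0.647 + 0.831472)/(1 + 0.647×0.831472) = 1.47847/1.53796 = 0.9613

u ≈ 0.9613c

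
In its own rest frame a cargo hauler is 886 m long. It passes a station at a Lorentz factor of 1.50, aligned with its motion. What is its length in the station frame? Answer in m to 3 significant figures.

L ≈ 591 m

γ = 1.50 (given)
Length contraction: L = L₀/γ = 886/1.50 = 591 m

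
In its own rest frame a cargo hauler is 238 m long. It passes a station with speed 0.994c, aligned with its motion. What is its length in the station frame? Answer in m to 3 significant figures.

L ≈ 26.0 m

γ = 1/√(1 − 0.994²) = 9.1424
Length contraction: L = L₀/γ = 238/9.1424 = 26.0 m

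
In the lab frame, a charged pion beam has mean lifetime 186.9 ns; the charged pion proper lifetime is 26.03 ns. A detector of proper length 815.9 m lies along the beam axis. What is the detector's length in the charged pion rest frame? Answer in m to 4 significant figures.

L ≈ 113.6 m

Time dilation ⇒ γ = Δt/τ₀ = 186.9/26.03 = 7.18018
Length contraction: L = L₀/γ = 815.9/7.18018 = 113.6 m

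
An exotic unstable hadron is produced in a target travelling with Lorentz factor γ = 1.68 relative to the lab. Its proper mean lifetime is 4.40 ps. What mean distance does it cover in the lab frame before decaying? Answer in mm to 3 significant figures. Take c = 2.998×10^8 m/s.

β = √(1 − 1/γ²) = √(1 − 1/1.68²) = 0.80355
Dilated lifetime: Δt = γτ₀ = 1.68 × 4.40 ps = 7.3920 ps
d = vΔt = 0.80355c × 7.3920 ps = 2.4090×10^8 m/s × 7.3920×10^-12 s = 1.78 mm

d ≈ 1.78 mm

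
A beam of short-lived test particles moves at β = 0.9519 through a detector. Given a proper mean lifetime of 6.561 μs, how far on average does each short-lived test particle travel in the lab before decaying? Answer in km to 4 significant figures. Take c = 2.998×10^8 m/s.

γ = 1/√(1 − 0.9519²) = 3.26361
Dilated lifetime: Δt = γτ₀ = 3.26361 × 6.561 μs = 21.4126 μs
d = vΔt = 0.9519c × 21.4126 μs = 2.85380×10^8 m/s × 2.14126×10^-5 s = 6.111 km

d ≈ 6.111 km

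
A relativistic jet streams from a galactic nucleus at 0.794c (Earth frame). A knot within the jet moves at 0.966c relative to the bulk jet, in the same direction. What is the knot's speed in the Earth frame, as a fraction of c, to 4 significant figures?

u ≈ 0.9960c

Relativistic velocity addition: u = (u' + v)/(1 + u'v/c²)
= (0.966 + 0.794)/(1 + 0.966×0.794) = 1.760/1.76700 = 0.9960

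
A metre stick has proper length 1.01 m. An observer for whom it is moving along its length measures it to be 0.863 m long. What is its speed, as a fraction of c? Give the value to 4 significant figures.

γ = L₀/L = 1.01/0.863 = 1.17034
β = √(1 − 1/γ²) = 0.5195

β ≈ 0.5195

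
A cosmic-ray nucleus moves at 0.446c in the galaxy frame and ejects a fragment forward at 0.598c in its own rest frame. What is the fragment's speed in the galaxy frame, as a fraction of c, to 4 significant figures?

u ≈ 0.8242c

Compose boost 2: (0.598 + 0.446)/(1 + 0.598×0.446) = 1.044/1.26671 = 0.8242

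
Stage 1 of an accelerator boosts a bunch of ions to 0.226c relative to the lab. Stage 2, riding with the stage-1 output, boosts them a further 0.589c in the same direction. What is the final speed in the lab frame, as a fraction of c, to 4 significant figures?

u ≈ 0.7193c

Compose boost 2: (0.589 + 0.226)/(1 + 0.589×0.226) = 0.8150/1.13311 = 0.7193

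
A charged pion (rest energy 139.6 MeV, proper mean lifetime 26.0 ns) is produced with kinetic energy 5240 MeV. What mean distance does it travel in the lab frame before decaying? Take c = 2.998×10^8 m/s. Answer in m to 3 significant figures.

γ = 1 + K/(m₀c²) = 1 + 5240/139.6 = 38.536
β = √(1 − 1/γ²) = 0.99966
Dilated lifetime: γτ₀ = 38.536 × 26.0 ns = 1001.9 ns
d = βc·γτ₀ = 0.99966 × (2.998×10^8 m/s) × 1.0019×10^-6 s = 300 m

d ≈ 300 m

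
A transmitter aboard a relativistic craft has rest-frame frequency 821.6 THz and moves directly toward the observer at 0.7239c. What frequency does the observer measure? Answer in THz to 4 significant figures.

f_obs ≈ 2053 THz

Relativistic Doppler: f_obs = f_src √((1+β)/(1−β))
= 821.6 × √(1.72390/0.276100) = 821.6 × 2.49875 = 2053 THz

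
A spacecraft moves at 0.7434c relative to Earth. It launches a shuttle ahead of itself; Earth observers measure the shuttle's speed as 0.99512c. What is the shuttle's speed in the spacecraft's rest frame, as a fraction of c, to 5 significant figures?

u' ≈ 0.96731c

Inverse velocity addition: u' = (u − v)/(1 − uv/c²)
= (0.99512 − 0.7434)/(1 − 0.99512×0.7434) = 0.25172/0.2602278 = 0.96731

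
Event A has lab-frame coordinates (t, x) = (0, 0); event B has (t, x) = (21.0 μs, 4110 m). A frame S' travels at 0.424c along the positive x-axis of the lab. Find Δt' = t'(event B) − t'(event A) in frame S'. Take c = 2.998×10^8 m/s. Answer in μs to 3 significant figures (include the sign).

γ = 1/√(1 − 0.424²) = 1.1042
Δt' = γ(Δt − vΔx/c²) = 1.1042 × (21.0 μs − 0.424×4110 m / (2.998×10^8 m/s))
= 1.1042 × (15.187 μs) = 16.8 μs

Δt' ≈ 16.8 μs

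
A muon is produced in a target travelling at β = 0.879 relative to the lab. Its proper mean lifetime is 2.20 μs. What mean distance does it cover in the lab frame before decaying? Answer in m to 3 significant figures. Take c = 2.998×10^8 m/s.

d ≈ 1220 m

γ = 1/√(1 − 0.879²) = 2.0972
Dilated lifetime: Δt = γτ₀ = 2.0972 × 2.20 μs = 4.6139 μs
d = vΔt = 0.879c × 4.6139 μs = 2.6352×10^8 m/s × 4.6139×10^-6 s = 1220 m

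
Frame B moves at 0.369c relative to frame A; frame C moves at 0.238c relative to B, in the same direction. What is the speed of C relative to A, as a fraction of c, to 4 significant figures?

Compose boost 2: (0.238 + 0.369)/(1 + 0.238×0.369) = 0.6070/1.08782 = 0.5580

u ≈ 0.5580c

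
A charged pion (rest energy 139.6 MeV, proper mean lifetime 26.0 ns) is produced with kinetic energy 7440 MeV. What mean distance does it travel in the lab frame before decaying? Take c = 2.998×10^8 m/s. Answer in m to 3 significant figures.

γ = 1 + K/(m₀c²) = 1 + 7440/139.6 = 54.295
β = √(1 − 1/γ²) = 0.99983
Dilated lifetime: γτ₀ = 54.295 × 26.0 ns = 1411.7 ns
d = βc·γτ₀ = 0.99983 × (2.998×10^8 m/s) × 1.4117×10^-6 s = 423 m

d ≈ 423 m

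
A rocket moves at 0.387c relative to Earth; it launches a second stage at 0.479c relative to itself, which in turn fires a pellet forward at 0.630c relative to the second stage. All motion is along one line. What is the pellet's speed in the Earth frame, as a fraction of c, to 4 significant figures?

u ≈ 0.9317c

Compose boost 2: (0.479 + 0.387)/(1 + 0.479×0.387) = 0.8660/1.18537 = 0.730572
Compose boost 3: (0.630 + 0.730572)/(1 + 0.630×0.730572) = 1.36057/1.46026 = 0.9317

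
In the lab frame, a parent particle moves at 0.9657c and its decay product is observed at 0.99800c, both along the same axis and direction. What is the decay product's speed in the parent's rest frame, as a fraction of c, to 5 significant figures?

u' ≈ 0.89149c

Inverse velocity addition: u' = (u − v)/(1 − uv/c²)
= (0.99800 − 0.9657)/(1 − 0.99800×0.9657) = 0.032300/0.03623140 = 0.89149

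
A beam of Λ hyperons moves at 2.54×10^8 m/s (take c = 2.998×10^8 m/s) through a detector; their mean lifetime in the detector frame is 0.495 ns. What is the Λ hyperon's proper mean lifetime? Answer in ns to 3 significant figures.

τ₀ ≈ 0.263 ns

β = v/c = 2.54×10^8 / 2.998×10^8 = 0.84723
γ = 1/√(1 − 0.84723²) = 1.8824
Proper time: τ₀ = Δt/γ = 0.495/1.8824 = 0.263 ns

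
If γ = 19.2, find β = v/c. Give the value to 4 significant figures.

β = √(1 − 1/γ²) = √(1 − 1/19.2²) = √(0.997287) = 0.9986

β ≈ 0.9986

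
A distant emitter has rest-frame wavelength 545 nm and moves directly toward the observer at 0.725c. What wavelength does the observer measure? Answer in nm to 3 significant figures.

Relativistic Doppler: λ_obs = λ_src √((1−β)/(1+β))
= 545 × √(0.27500/1.7250) = 545 × 0.39927 = 218 nm

λ_obs ≈ 218 nm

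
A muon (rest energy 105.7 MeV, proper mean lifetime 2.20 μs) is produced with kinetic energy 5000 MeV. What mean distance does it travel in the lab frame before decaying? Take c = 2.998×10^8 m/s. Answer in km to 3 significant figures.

d ≈ 31.9 km

γ = 1 + K/(m₀c²) = 1 + 5000/105.7 = 48.304
β = √(1 − 1/γ²) = 0.99979
Dilated lifetime: γτ₀ = 48.304 × 2.20 μs = 106.27 μs
d = βc·γτ₀ = 0.99979 × (2.998×10^8 m/s) × 0.00010627 s = 31.9 km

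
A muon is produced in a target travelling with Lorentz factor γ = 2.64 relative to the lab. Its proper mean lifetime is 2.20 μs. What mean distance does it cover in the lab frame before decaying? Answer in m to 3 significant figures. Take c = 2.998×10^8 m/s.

d ≈ 1610 m

β = √(1 − 1/γ²) = √(1 − 1/2.64²) = 0.92548
Dilated lifetime: Δt = γτ₀ = 2.64 × 2.20 μs = 5.8080 μs
d = vΔt = 0.92548c × 5.8080 μs = 2.7746×10^8 m/s × 5.8080×10^-6 s = 1610 m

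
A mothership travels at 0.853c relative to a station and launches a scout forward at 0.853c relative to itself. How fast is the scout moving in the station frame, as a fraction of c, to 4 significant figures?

Compose boost 2: (0.853 + 0.853)/(1 + 0.853×0.853) = 1.706/1.72761 = 0.9875

u ≈ 0.9875c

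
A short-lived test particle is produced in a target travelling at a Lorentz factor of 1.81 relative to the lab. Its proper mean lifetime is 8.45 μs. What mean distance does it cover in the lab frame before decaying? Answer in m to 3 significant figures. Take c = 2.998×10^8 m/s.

β = √(1 − 1/γ²) = √(1 − 1/1.81²) = 0.83352
Dilated lifetime: Δt = γτ₀ = 1.81 × 8.45 μs = 15.294 μs
d = vΔt = 0.83352c × 15.294 μs = 2.4989×10^8 m/s × 1.5294×10^-5 s = 3820 m

d ≈ 3820 m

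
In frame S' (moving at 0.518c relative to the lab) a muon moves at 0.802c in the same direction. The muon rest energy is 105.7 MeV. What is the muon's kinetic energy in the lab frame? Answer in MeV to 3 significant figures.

u_lab = (0.802 + 0.518)/(1 + 0.802×0.518) = 0.932575
γ = 1/√(1 − 0.932575²) = 2.7703
K = (γ − 1)m₀c² = (2.7703 − 1) × 105.7 = 1.7703 × 105.7 = 187 MeV

K ≈ 187 MeV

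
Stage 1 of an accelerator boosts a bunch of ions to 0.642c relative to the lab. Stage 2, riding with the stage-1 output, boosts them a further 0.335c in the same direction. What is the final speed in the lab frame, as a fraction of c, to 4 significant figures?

u ≈ 0.8041c

Compose boost 2: (0.335 + 0.642)/(1 + 0.335×0.642) = 0.9770/1.21507 = 0.8041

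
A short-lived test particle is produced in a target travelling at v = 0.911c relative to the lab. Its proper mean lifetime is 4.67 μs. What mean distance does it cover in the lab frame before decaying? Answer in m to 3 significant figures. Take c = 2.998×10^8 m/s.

γ = 1/√(1 − 0.911²) = 2.4248
Dilated lifetime: Δt = γτ₀ = 2.4248 × 4.67 μs = 11.324 μs
d = vΔt = 0.911c × 11.324 μs = 2.7312×10^8 m/s × 1.1324×10^-5 s = 3090 m

d ≈ 3090 m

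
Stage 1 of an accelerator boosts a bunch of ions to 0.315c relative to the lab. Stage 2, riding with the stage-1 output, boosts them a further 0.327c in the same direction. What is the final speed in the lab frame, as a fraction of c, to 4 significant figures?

Compose boost 2: (0.327 + 0.315)/(1 + 0.327×0.315) = 0.6420/1.10301 = 0.5820

u ≈ 0.5820c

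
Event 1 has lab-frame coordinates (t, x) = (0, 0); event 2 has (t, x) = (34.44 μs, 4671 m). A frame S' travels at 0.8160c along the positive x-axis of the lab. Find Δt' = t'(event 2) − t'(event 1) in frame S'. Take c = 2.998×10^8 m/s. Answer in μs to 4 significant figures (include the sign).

γ = 1/√(1 − 0.8160²) = 1.72995
Δt' = γ(Δt − vΔx/c²) = 1.72995 × (34.44 μs − 0.8160×4671 m / (2.998×10^8 m/s))
= 1.72995 × (21.7264 μs) = 37.59 μs

Δt' ≈ 37.59 μs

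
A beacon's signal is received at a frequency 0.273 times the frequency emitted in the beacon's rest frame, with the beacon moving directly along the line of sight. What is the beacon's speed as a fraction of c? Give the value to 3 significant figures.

β ≈ 0.861

f_obs/f_src = √((1−β)/(1+β)) = 0.273  ⇒  (1−β)/(1+β) = 0.074529
β = |1 − D²|/(1 + D²) = |1 − 0.074529|/(1 + 0.074529) = 0.861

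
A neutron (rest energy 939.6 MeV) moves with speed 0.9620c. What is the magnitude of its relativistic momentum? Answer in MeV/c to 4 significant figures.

p ≈ 3310 MeV/c

γ = 1/√(1 − 0.9620²) = 3.66234
p = γβm₀c = 3.66234 × 0.9620 × 939.6 MeV/c = 3310 MeV/c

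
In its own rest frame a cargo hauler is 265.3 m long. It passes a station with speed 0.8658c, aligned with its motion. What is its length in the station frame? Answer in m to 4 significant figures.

L ≈ 132.8 m

γ = 1/√(1 − 0.8658²) = 1.99844
Length contraction: L = L₀/γ = 265.3/1.99844 = 132.8 m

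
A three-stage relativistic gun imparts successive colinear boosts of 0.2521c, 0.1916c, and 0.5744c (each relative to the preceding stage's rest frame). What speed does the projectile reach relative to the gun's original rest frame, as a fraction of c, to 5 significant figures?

Compose boost 2: (0.1916 + 0.2521)/(1 + 0.1916×0.2521) = 0.44370/1.048302 = 0.4232557
Compose boost 3: (0.5744 + 0.4232557)/(1 + 0.5744×0.4232557) = 0.9976557/1.243118 = 0.80254

u ≈ 0.80254c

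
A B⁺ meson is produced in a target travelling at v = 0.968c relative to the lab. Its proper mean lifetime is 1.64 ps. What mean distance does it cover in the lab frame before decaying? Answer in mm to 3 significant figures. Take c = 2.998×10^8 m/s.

γ = 1/√(1 − 0.968²) = 3.9849
Dilated lifetime: Δt = γτ₀ = 3.9849 × 1.64 ps = 6.5352 ps
d = vΔt = 0.968c × 6.5352 ps = 2.9021×10^8 m/s × 6.5352×10^-12 s = 1.90 mm

d ≈ 1.90 mm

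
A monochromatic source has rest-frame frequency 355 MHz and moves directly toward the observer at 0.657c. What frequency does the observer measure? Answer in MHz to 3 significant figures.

Relativistic Doppler: f_obs = f_src √((1+β)/(1−β))
= 355 × √(1.6570/0.34300) = 355 × 2.1979 = 780 MHz

f_obs ≈ 780 MHz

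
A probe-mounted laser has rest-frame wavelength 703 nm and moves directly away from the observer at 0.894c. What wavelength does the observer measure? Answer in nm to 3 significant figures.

λ_obs ≈ 2970 nm

Relativistic Doppler: λ_obs = λ_src √((1+β)/(1−β))
= 703 × √(1.8940/0.10600) = 703 × 4.2270 = 2970 nm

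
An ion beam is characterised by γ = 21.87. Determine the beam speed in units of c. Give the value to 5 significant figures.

β = √(1 − 1/γ²) = √(1 − 1/21.87²) = √(0.9979092) = 0.99895

β ≈ 0.99895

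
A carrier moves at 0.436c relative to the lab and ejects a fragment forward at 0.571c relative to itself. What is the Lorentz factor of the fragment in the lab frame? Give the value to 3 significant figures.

γ ≈ 1.69

u_lab = (0.571 + 0.436)/(1 + 0.571×0.436) = 1.007/1.24896 = 0.806273
γ = 1/√(1 − 0.806273²) = 1.69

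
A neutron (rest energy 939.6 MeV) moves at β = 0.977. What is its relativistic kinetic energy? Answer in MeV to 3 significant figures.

K ≈ 3470 MeV

γ = 1/√(1 − 0.977²) = 4.6896
K = (γ − 1)m₀c² = (4.6896 − 1) × 939.6 MeV = 3.6896 × 939.6 MeV = 3470 MeV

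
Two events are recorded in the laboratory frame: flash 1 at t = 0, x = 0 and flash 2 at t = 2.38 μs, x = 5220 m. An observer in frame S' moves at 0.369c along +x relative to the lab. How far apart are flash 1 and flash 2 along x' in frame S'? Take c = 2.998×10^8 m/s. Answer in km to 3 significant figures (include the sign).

γ = 1/√(1 − 0.369²) = 1.0759
Δx' = γ(Δx − vΔt) = 1.0759 × (5220 m − 0.369×(2.998×10^8 m/s)×2.38×10^-6 s)
= 1.0759 × (4956.7 m) = 5.33 km

Δx' ≈ 5.33 km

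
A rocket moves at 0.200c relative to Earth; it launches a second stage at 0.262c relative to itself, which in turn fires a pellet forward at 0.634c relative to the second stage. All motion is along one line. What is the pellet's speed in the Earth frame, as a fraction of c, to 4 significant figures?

Compose boost 2: (0.262 + 0.200)/(1 + 0.262×0.200) = 0.4620/1.05240 = 0.438997
Compose boost 3: (0.634 + 0.438997)/(1 + 0.634×0.438997) = 1.07300/1.27832 = 0.8394

u ≈ 0.8394c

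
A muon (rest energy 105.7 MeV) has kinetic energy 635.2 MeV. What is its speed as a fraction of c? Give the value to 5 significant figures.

γ = 1 + K/(m₀c²) = 1 + 635.2/105.7 = 7.009461
β = √(1 − 1/γ²) = 0.98977

β ≈ 0.98977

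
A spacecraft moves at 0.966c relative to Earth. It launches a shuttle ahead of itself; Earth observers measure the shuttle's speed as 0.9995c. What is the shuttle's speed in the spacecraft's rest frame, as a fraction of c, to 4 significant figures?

u' ≈ 0.9715c

Inverse velocity addition: u' = (u − v)/(1 − uv/c²)
= (0.9995 − 0.966)/(1 − 0.9995×0.966) = 0.03350/0.0344830 = 0.9715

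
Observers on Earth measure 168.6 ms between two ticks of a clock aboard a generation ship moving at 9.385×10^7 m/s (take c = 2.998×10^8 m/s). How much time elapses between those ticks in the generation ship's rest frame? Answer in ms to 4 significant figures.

β = v/c = 9.385×10^7 / 2.998×10^8 = 0.313042
γ = 1/√(1 − 0.313042²) = 1.05292
Proper time: τ₀ = Δt/γ = 168.6/1.05292 = 160.1 ms

τ₀ ≈ 160.1 ms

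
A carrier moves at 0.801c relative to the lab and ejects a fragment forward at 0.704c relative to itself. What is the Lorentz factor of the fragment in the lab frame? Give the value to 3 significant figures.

γ ≈ 3.68

u_lab = (0.704 + 0.801)/(1 + 0.704×0.801) = 1.505/1.56390 = 0.962335
γ = 1/√(1 − 0.962335²) = 3.68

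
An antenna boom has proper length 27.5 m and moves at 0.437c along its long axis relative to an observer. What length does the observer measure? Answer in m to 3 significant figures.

L ≈ 24.7 m

γ = 1/√(1 − 0.437²) = 1.1118
Length contraction: L = L₀/γ = 27.5/1.1118 = 24.7 m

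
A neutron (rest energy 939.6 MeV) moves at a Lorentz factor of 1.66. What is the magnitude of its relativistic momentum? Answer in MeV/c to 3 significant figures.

p ≈ 1240 MeV/c

β = √(1 − 1/γ²) = √(1 − 1/1.66²) = 0.79819
p = γβm₀c = 1.66 × 0.79819 × 939.6 MeV/c = 1240 MeV/c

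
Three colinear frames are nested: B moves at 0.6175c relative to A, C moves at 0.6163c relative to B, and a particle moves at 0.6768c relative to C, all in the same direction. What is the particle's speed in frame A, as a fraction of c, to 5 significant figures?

u ≈ 0.97859c

Compose boost 2: (0.6163 + 0.6175)/(1 + 0.6163×0.6175) = 1.2338/1.380565 = 0.8936919
Compose boost 3: (0.6768 + 0.8936919)/(1 + 0.6768×0.8936919) = 1.570492/1.604851 = 0.97859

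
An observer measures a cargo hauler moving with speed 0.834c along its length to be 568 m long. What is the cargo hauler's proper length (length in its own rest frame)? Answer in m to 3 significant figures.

L₀ ≈ 1030 m

γ = 1/√(1 − 0.834²) = 1.8124
L₀ = γL = 1.8124 × 568 = 1030 m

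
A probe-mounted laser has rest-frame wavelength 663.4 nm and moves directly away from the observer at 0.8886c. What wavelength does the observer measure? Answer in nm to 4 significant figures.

λ_obs ≈ 2732 nm

Relativistic Doppler: λ_obs = λ_src √((1+β)/(1−β))
= 663.4 × √(1.88860/0.111400) = 663.4 × 4.11744 = 2732 nm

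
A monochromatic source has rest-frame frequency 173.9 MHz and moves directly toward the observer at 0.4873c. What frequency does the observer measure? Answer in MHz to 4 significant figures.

Relativistic Doppler: f_obs = f_src √((1+β)/(1−β))
= 173.9 × √(1.48730/0.512700) = 173.9 × 1.70321 = 296.2 MHz

f_obs ≈ 296.2 MHz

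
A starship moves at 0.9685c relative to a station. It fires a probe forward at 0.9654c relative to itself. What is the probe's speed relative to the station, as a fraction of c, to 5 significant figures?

u ≈ 0.99944c

Relativistic velocity addition: u = (u' + v)/(1 + u'v/c²)
= (0.9654 + 0.9685)/(1 + 0.9654×0.9685) = 1.9339/1.934990 = 0.99944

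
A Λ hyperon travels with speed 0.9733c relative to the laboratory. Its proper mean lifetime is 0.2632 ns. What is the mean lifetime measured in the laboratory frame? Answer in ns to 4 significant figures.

γ = 1/√(1 − 0.9733²) = 4.35660
Time dilation: Δt = γτ₀ = 4.35660 × 0.2632 ns = 1.147 ns

Δt ≈ 1.147 ns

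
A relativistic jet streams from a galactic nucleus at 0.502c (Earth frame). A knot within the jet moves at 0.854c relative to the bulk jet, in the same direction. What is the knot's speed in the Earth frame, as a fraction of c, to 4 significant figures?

u ≈ 0.9491c

Relativistic velocity addition: u = (u' + v)/(1 + u'v/c²)
= (0.854 + 0.502)/(1 + 0.854×0.502) = 1.356/1.42871 = 0.9491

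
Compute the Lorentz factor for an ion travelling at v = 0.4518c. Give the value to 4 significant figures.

γ = 1/√(1 − β²) = 1/√(1 − 0.4518²) = 1/√(0.795877) = 1.121

γ ≈ 1.121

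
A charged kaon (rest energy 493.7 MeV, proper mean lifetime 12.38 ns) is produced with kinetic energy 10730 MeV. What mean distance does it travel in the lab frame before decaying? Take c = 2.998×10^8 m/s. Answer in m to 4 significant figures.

γ = 1 + K/(m₀c²) = 1 + 10730/493.7 = 22.7338
β = √(1 − 1/γ²) = 0.999032
Dilated lifetime: γτ₀ = 22.7338 × 12.38 ns = 281.445 ns
d = βc·γτ₀ = 0.999032 × (2.998×10^8 m/s) × 2.81445×10^-7 s = 84.30 m

d ≈ 84.30 m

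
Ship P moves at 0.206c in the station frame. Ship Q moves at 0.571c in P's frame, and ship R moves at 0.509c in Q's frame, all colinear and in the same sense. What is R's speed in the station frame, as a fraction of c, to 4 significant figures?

Compose boost 2: (0.571 + 0.206)/(1 + 0.571×0.206) = 0.7770/1.11763 = 0.695224
Compose boost 3: (0.509 + 0.695224)/(1 + 0.509×0.695224) = 1.20422/1.35387 = 0.8895

u ≈ 0.8895c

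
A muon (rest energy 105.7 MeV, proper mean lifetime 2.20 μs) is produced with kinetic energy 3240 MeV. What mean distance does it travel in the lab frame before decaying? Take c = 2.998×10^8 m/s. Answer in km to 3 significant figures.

γ = 1 + K/(m₀c²) = 1 + 3240/105.7 = 31.653
β = √(1 − 1/γ²) = 0.99950
Dilated lifetime: γτ₀ = 31.653 × 2.20 μs = 69.636 μs
d = βc·γτ₀ = 0.99950 × (2.998×10^8 m/s) × 6.9636×10^-5 s = 20.9 km

d ≈ 20.9 km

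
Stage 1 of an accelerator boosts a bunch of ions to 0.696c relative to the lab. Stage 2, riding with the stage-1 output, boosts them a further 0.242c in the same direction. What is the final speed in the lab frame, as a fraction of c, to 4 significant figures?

u ≈ 0.8028c

Compose boost 2: (0.242 + 0.696)/(1 + 0.242×0.696) = 0.9380/1.16843 = 0.8028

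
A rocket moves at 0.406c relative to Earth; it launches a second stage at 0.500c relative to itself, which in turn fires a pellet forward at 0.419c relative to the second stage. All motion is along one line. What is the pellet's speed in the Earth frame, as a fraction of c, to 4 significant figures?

Compose boost 2: (0.500 + 0.406)/(1 + 0.500×0.406) = 0.9060/1.20300 = 0.753117
Compose boost 3: (0.419 + 0.753117)/(1 + 0.419×0.753117) = 1.17212/1.31556 = 0.8910

u ≈ 0.8910c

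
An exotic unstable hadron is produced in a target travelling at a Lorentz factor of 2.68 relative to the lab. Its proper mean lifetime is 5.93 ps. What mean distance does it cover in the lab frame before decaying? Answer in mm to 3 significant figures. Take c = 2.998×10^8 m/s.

β = √(1 − 1/γ²) = √(1 − 1/2.68²) = 0.92778
Dilated lifetime: Δt = γτ₀ = 2.68 × 5.93 ps = 15.892 ps
d = vΔt = 0.92778c × 15.892 ps = 2.7815×10^8 m/s × 1.5892×10^-11 s = 4.42 mm

d ≈ 4.42 mm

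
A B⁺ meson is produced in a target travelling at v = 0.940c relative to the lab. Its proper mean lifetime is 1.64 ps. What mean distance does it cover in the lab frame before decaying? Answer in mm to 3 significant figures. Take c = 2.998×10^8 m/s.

d ≈ 1.35 mm

γ = 1/√(1 − 0.940²) = 2.9311
Dilated lifetime: Δt = γτ₀ = 2.9311 × 1.64 ps = 4.8069 ps
d = vΔt = 0.940c × 4.8069 ps = 2.8181×10^8 m/s × 4.8069×10^-12 s = 1.35 mm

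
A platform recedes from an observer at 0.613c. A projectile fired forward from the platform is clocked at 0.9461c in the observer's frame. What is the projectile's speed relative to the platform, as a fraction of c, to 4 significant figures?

Inverse velocity addition: u' = (u − v)/(1 − uv/c²)
= (0.9461 − 0.613)/(1 − 0.9461×0.613) = 0.3331/0.420041 = 0.7930

u' ≈ 0.7930c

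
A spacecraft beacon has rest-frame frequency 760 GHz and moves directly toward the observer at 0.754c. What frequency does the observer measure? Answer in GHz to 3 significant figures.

f_obs ≈ 2030 GHz

Relativistic Doppler: f_obs = f_src √((1+β)/(1−β))
= 760 × √(1.7540/0.24600) = 760 × 2.6702 = 2030 GHz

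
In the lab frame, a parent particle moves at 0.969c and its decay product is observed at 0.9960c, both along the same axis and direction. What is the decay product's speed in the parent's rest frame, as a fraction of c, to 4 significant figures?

u' ≈ 0.7742c

Inverse velocity addition: u' = (u − v)/(1 − uv/c²)
= (0.9960 − 0.969)/(1 − 0.9960×0.969) = 0.02700/0.0348760 = 0.7742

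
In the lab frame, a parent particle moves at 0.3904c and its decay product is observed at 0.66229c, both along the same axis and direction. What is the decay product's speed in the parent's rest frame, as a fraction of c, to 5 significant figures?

Inverse velocity addition: u' = (u − v)/(1 − uv/c²)
= (0.66229 − 0.3904)/(1 − 0.66229×0.3904) = 0.27189/0.7414420 = 0.36670

u' ≈ 0.36670c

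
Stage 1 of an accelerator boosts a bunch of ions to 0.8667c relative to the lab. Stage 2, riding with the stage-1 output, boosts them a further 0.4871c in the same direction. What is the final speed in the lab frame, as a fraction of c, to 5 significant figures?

u ≈ 0.95193c

Compose boost 2: (0.4871 + 0.8667)/(1 + 0.4871×0.8667) = 1.3538/1.422170 = 0.95193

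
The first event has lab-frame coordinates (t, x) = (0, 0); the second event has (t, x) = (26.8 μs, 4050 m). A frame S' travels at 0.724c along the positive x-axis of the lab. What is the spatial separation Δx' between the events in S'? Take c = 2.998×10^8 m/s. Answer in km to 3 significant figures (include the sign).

Δx' ≈ -2.56 km

γ = 1/√(1 − 0.724²) = 1.4497
Δx' = γ(Δx − vΔt) = 1.4497 × (4050 m − 0.724×(2.998×10^8 m/s)×26.8×10^-6 s)
= 1.4497 × (-1767.1 m) = -2.56 km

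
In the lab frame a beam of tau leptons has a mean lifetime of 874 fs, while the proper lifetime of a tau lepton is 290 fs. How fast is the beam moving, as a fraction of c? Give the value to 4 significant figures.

β ≈ 0.9433

γ = Δt/τ₀ = 874/290 = 3.01379
β = √(1 − 1/γ²) = √(1 − 1/3.01379²) = 0.9433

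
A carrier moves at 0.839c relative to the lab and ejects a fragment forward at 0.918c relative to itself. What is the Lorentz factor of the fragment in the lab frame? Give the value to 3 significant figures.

γ ≈ 8.20

u_lab = (0.918 + 0.839)/(1 + 0.918×0.839) = 1.757/1.77020 = 0.992542
γ = 1/√(1 − 0.992542²) = 8.20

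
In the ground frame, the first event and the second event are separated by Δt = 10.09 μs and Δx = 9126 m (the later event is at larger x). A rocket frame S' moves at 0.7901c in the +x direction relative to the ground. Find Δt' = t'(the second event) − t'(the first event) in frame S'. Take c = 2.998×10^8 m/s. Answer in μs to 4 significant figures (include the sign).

γ = 1/√(1 − 0.7901²) = 1.63138
Δt' = γ(Δt − vΔx/c²) = 1.63138 × (10.09 μs − 0.7901×9126 m / (2.998×10^8 m/s))
= 1.63138 × (-13.9609 μs) = -22.78 μs

Δt' ≈ -22.78 μs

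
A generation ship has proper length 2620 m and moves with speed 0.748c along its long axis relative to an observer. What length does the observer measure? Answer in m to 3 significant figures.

γ = 1/√(1 − 0.748²) = 1.5067
Length contraction: L = L₀/γ = 2620/1.5067 = 1740 m

L ≈ 1740 m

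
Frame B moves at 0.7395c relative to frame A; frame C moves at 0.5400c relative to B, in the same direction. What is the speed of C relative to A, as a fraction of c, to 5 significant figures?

u ≈ 0.91437c

Compose boost 2: (0.5400 + 0.7395)/(1 + 0.5400×0.7395) = 1.2795/1.399330 = 0.91437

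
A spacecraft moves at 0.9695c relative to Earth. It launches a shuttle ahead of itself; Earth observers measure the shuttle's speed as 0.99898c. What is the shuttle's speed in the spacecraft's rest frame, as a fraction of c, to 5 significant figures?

Inverse velocity addition: u' = (u − v)/(1 − uv/c²)
= (0.99898 − 0.9695)/(1 − 0.99898×0.9695) = 0.029480/0.03148889 = 0.93620

u' ≈ 0.93620c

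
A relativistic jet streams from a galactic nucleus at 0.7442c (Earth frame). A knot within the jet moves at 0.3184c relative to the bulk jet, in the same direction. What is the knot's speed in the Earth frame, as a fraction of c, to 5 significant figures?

Relativistic velocity addition: u = (u' + v)/(1 + u'v/c²)
= (0.3184 + 0.7442)/(1 + 0.3184×0.7442) = 1.0626/1.236953 = 0.85905

u ≈ 0.85905c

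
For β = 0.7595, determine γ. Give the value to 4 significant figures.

γ = 1/√(1 − β²) = 1/√(1 − 0.7595²) = 1/√(0.423160) = 1.537

γ ≈ 1.537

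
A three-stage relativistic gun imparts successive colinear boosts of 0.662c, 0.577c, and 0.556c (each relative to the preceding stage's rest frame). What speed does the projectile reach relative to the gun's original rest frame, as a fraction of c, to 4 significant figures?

u ≈ 0.9693c

Compose boost 2: (0.577 + 0.662)/(1 + 0.577×0.662) = 1.239/1.38197 = 0.896544
Compose boost 3: (0.556 + 0.896544)/(1 + 0.556×0.896544) = 1.45254/1.49848 = 0.9693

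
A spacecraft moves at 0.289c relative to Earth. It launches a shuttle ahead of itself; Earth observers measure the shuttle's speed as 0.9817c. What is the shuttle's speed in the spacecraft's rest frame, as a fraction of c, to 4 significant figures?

Inverse velocity addition: u' = (u − v)/(1 − uv/c²)
= (0.9817 − 0.289)/(1 − 0.9817×0.289) = 0.6927/0.716289 = 0.9671

u' ≈ 0.9671c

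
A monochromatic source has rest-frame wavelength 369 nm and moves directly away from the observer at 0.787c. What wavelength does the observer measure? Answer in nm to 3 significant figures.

Relativistic Doppler: λ_obs = λ_src √((1+β)/(1−β))
= 369 × √(1.7870/0.21300) = 369 × 2.8965 = 1070 nm

λ_obs ≈ 1070 nm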